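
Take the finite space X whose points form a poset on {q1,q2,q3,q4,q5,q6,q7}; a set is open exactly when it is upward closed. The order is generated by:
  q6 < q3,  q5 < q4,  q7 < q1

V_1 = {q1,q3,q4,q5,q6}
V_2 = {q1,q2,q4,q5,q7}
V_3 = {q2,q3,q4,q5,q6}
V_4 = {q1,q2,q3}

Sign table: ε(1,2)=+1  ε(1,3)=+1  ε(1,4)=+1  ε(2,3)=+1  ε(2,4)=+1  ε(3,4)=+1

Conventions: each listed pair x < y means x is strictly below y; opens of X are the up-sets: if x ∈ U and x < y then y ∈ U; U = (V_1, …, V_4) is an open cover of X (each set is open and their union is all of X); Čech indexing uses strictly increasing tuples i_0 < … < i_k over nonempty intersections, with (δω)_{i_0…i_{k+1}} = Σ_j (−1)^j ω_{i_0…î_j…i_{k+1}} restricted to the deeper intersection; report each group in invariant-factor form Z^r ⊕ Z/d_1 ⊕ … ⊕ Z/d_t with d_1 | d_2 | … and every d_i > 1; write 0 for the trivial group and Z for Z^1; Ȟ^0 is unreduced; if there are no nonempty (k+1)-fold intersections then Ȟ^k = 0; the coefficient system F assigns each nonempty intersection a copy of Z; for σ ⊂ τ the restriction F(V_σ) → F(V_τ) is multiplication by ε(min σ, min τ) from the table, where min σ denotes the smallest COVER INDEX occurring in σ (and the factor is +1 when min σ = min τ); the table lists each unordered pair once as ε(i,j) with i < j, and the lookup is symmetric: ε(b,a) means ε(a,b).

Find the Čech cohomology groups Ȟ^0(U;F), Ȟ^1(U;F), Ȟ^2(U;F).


Ȟ^0 ≅ Z; Ȟ^1 ≅ 0; Ȟ^2 ≅ Z

nerve simplices:
  V12={q1,q4,q5} V13={q3,q4,q5,q6} V14={q1,q3} V23={q2,q4,q5} V24={q1,q2} V34={q2,q3}
  V123={q4,q5} V124={q1} V134={q3} V234={q2}
C dims 4,6,4; δ0: rk 3, SNF 1^3; δ1: rk 3, SNF 1^3
degree 0: 4−3−0 = 1 → Ȟ^0 ≅ Z
degree 1: 6−3−3 = 0 → Ȟ^1 ≅ 0
degree 2: 4−0−3 = 1 → Ȟ^2 ≅ Z


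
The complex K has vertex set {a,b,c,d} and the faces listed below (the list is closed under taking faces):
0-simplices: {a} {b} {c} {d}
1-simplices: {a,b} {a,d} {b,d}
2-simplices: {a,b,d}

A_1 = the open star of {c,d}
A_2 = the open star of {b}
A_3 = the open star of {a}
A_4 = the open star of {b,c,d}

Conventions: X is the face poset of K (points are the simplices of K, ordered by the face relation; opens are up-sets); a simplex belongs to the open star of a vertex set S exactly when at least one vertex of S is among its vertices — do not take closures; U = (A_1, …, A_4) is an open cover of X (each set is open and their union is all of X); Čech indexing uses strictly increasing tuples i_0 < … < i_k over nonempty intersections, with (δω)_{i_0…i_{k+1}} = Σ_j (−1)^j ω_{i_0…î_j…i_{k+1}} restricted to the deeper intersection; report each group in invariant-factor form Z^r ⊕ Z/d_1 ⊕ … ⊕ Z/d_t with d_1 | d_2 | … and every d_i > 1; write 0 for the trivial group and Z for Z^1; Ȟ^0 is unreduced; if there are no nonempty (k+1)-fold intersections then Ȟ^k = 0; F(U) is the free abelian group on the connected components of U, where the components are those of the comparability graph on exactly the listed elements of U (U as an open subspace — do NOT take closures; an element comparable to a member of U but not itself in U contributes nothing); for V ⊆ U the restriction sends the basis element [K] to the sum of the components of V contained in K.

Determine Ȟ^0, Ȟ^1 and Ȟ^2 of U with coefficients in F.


nonempty intersections:
  A1={{c},{d},{a,d},{b,d},{a,b,d}} A2={{b},{a,b},{b,d},{a,b,d}} A3={{a},{a,b},{a,d},{a,b,d}} A4={{b},{c},{d},{a,b},{a,d},{b,d},{a,b,d}}
  A12={{b,d},{a,b,d}} A13={{a,d},{a,b,d}} A14={{c},{d},{a,d},{b,d},{a,b,d}} A23={{a,b},{a,b,d}} A24={{b},{a,b},{b,d},{a,b,d}} A34={{a,b},{a,d},{a,b,d}}
  A123={{a,b,d}} A124={{b,d},{a,b,d}} A134={{a,d},{a,b,d}} A234={{a,b},{a,b,d}}
  A1234={{a,b,d}}
components per intersection:
  A1: {{c}} {{d},{a,d},{b,d},{a,b,d}}
  A2: {{b},{a,b},{b,d},{a,b,d}}
  A3: {{a},{a,b},{a,d},{a,b,d}}
  A4: {{b},{d},{a,b},{a,d},{b,d},{a,b,d}} {{c}}
  A12: {{b,d},{a,b,d}}
  A13: {{a,d},{a,b,d}}
  A14: {{c}} {{d},{a,d},{b,d},{a,b,d}}
  A23: {{a,b},{a,b,d}}
  A24: {{b},{a,b},{b,d},{a,b,d}}
  A34: {{a,b},{a,d},{a,b,d}}
  A123: {{a,b,d}}
  A124: {{b,d},{a,b,d}}
  A134: {{a,d},{a,b,d}}
  A234: {{a,b},{a,b,d}}
  A1234: {{a,b,d}}
C dims 6,7,4,1; δ0: rk 4, SNF 1^4; δ1: rk 3, SNF 1^3; δ2: rk 1, SNF 1^1
Ȟ^0: (6−4)−0=2 ⇒ Z^2
Ȟ^1: (7−3)−4=0 ⇒ 0
Ȟ^2: (4−1)−3=0 ⇒ 0

Ȟ^0(U;F) ≅ Z^2, Ȟ^1(U;F) ≅ 0 and Ȟ^2(U;F) ≅ 0


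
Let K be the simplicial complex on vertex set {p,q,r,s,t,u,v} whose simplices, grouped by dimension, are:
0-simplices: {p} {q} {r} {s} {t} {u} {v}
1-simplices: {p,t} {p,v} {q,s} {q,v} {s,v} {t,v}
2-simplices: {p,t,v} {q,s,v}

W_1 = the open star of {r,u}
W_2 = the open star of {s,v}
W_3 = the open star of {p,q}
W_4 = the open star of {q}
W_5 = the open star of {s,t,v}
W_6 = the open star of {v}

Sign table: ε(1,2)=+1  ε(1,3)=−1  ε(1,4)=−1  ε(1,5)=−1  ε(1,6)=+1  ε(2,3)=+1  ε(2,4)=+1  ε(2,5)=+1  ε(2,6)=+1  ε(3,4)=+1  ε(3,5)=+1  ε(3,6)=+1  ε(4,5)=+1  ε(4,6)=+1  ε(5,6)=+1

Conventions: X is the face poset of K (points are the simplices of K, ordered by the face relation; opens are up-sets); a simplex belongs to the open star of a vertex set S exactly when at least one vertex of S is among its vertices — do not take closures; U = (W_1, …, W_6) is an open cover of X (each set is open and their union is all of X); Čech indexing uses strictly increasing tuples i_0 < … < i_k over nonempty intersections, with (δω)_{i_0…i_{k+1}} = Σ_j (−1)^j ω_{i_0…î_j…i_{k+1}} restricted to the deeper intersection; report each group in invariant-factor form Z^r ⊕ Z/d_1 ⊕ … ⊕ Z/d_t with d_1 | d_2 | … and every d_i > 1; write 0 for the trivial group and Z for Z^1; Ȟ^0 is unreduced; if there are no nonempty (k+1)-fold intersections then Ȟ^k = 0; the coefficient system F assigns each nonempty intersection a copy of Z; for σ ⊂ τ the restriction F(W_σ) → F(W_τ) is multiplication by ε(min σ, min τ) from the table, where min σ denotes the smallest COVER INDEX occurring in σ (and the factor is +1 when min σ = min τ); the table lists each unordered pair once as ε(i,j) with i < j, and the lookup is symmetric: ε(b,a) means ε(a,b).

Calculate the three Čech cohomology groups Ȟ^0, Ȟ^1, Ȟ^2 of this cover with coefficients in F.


nonempty overlaps:
  W1={{r},{u}} W2={{s},{v},{p,v},{q,s},{q,v},{s,v},{t,v},{p,t,v},{q,s,v}} W3={{p},{q},{p,t},{p,v},{q,s},{q,v},{p,t,v},{q,s,v}} W4={{q},{q,s},{q,v},{q,s,v}} W5={{s},{t},{v},{p,t},{p,v},{q,s},{q,v},{s,v},{t,v},{p,t,v},{q,s,v}} W6={{v},{p,v},{q,v},{s,v},{t,v},{p,t,v},{q,s,v}}
  W23={{p,v},{q,s},{q,v},{p,t,v},{q,s,v}} W24={{q,s},{q,v},{q,s,v}} W25={{s},{v},{p,v},{q,s},{q,v},{s,v},{t,v},{p,t,v},{q,s,v}} W26={{v},{p,v},{q,v},{s,v},{t,v},{p,t,v},{q,s,v}} W34={{q},{q,s},{q,v},{q,s,v}} W35={{p,t},{p,v},{q,s},{q,v},{p,t,v},{q,s,v}} W36={{p,v},{q,v},{p,t,v},{q,s,v}} W45={{q,s},{q,v},{q,s,v}} W46={{q,v},{q,s,v}} W56={{v},{p,v},{q,v},{s,v},{t,v},{p,t,v},{q,s,v}}
  W234={{q,s},{q,v},{q,s,v}} W235={{p,v},{q,s},{q,v},{p,t,v},{q,s,v}} W236={{p,v},{q,v},{p,t,v},{q,s,v}} W245={{q,s},{q,v},{q,s,v}} W246={{q,v},{q,s,v}} W256={{v},{p,v},{q,v},{s,v},{t,v},{p,t,v},{q,s,v}} W345={{q,s},{q,v},{q,s,v}} W346={{q,v},{q,s,v}} W356={{p,v},{q,v},{p,t,v},{q,s,v}} W456={{q,v},{q,s,v}}
  W2345={{q,s},{q,v},{q,s,v}} W2346={{q,v},{q,s,v}} W2356={{p,v},{q,v},{p,t,v},{q,s,v}} W2456={{q,v},{q,s,v}} W3456={{q,v},{q,s,v}}
  W23456={{q,v},{q,s,v}}
C dims 6,10,10,5; δ0: rk 4, SNF 1^4; δ1: rk 6, SNF 1^6; δ2: rk 4, SNF 1^4
degree 0: 6−4−0 = 2 → Ȟ^0 ≅ Z^2
degree 1: 10−6−4 = 0 → Ȟ^1 ≅ 0
degree 2: 10−4−6 = 0 → Ȟ^2 ≅ 0

Ȟ^0(U;F) ≅ Z^2, Ȟ^1(U;F) ≅ 0, Ȟ^2(U;F) ≅ 0


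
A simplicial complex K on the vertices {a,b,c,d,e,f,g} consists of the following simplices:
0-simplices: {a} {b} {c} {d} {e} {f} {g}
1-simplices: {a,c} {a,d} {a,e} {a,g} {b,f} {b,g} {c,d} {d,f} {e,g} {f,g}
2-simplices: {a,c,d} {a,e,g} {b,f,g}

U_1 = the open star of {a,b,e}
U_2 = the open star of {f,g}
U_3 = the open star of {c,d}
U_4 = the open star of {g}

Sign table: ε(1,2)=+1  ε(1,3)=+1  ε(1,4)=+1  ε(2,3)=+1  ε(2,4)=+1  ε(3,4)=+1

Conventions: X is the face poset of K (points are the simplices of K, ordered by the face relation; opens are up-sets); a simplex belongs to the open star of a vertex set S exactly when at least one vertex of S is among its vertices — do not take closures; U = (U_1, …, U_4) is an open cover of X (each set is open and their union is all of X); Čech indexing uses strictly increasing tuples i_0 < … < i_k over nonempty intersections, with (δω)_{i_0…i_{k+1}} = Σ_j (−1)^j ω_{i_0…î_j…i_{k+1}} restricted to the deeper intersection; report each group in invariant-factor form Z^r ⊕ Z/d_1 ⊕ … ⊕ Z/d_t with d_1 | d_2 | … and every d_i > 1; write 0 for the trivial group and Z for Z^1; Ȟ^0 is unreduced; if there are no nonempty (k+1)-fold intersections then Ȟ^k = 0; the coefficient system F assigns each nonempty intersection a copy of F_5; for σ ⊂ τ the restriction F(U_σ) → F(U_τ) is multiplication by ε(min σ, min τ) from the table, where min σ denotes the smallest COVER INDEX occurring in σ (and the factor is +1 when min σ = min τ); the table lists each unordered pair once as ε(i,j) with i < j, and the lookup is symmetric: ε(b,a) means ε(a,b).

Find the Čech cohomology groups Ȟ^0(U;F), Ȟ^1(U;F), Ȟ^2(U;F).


nonempty overlaps:
  U1={{a},{b},{e},{a,c},{a,d},{a,e},{a,g},{b,f},{b,g},{e,g},{a,c,d},{a,e,g},{b,f,g}} U2={{f},{g},{a,g},{b,f},{b,g},{d,f},{e,g},{f,g},{a,e,g},{b,f,g}} U3={{c},{d},{a,c},{a,d},{c,d},{d,f},{a,c,d}} U4={{g},{a,g},{b,g},{e,g},{f,g},{a,e,g},{b,f,g}}
  U12={{a,g},{b,f},{b,g},{e,g},{a,e,g},{b,f,g}} U13={{a,c},{a,d},{a,c,d}} U14={{a,g},{b,g},{e,g},{a,e,g},{b,f,g}} U23={{d,f}} U24={{g},{a,g},{b,g},{e,g},{f,g},{a,e,g},{b,f,g}}
  U124={{a,g},{b,g},{e,g},{a,e,g},{b,f,g}}
C dims 4,5,1; δ0: rk_F5 3; δ1: rk_F5 1
degree 0: 4−3−0 = 1 → Ȟ^0 ≅ Z/5
degree 1: 5−1−3 = 1 → Ȟ^1 ≅ Z/5
degree 2: 1−0−1 = 0 → Ȟ^2 ≅ 0

Ȟ^0 = Z/5,  Ȟ^1 = Z/5,  Ȟ^2 = 0


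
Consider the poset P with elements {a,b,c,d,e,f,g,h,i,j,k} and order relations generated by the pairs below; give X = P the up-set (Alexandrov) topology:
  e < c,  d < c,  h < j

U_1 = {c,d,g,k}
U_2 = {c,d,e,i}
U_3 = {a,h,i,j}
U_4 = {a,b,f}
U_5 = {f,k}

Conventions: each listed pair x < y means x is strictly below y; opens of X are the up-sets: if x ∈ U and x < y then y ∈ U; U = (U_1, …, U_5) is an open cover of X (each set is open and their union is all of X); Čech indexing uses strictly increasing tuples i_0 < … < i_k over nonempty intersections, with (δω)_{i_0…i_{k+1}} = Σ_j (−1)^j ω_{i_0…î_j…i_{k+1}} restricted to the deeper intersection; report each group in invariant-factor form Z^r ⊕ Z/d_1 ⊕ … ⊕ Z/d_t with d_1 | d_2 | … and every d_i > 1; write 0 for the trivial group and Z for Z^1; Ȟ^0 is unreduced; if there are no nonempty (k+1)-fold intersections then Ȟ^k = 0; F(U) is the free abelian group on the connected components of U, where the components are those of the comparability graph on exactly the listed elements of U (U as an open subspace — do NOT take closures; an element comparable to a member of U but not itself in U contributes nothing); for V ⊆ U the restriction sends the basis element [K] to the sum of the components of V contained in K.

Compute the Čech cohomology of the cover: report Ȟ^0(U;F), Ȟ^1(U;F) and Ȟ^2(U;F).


nerve simplices:
  U12={c,d} U15={k} U23={i} U34={a} U45={f}
components per intersection:
  U1: {c,d} {g} {k}
  U2: {c,d,e} {i}
  U3: {a} {h,j} {i}
  U4: {a} {b} {f}
  U5: {f} {k}
  U12: {c,d}
  U15: {k}
  U23: {i}
  U34: {a}
  U45: {f}
C dims 13,5; δ0: rk 5, SNF 1^5
degree 0: 13−5−0 = 8 → Ȟ^0 ≅ Z^8
degree 1: 5−0−5 = 0 → Ȟ^1 ≅ 0
degree 2: 0−0−0 = 0 → Ȟ^2 ≅ 0

Ȟ^0 ≅ Z^8,  Ȟ^1 ≅ 0,  Ȟ^2 ≅ 0


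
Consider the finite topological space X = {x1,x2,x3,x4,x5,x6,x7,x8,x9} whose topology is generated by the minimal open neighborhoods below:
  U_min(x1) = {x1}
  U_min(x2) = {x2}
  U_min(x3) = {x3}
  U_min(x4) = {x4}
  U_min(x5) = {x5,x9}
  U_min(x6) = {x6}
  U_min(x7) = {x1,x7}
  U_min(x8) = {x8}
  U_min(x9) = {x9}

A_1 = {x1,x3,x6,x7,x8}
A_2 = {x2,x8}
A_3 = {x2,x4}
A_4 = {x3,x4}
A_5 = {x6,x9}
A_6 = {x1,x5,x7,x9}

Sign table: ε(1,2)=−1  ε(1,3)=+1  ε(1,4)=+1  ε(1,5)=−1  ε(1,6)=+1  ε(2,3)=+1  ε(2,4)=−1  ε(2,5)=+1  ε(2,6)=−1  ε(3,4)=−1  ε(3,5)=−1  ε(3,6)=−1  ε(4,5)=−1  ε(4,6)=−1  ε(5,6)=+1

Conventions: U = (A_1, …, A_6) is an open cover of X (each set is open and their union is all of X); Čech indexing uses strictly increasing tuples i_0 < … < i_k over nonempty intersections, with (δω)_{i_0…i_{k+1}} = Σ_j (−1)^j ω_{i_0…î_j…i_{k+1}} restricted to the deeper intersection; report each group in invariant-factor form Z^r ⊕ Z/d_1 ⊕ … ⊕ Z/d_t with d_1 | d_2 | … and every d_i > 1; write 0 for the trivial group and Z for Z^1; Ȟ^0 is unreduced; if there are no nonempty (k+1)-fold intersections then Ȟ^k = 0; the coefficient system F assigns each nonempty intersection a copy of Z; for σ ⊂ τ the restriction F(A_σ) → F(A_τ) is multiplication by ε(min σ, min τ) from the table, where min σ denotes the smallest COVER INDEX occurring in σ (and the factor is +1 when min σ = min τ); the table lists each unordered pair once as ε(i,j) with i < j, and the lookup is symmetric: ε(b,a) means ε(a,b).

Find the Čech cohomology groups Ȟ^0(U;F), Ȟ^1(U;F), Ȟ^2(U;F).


Ȟ^0 ≅ 0,  Ȟ^1 ≅ Z ⊕ Z/2,  Ȟ^2 ≅ 0

cover nerve:
  A12={x8} A14={x3} A15={x6} A16={x1,x7} A23={x2} A34={x4} A56={x9}
C dims 6,7; δ0: rk 6, SNF 1^5·2
Ȟ^0: (6−6)−0=0 ⇒ 0
Ȟ^1: (7−0)−6=1 plus torsion [2] ⇒ Z ⊕ Z/2
Ȟ^2: (0−0)−0=0 ⇒ 0


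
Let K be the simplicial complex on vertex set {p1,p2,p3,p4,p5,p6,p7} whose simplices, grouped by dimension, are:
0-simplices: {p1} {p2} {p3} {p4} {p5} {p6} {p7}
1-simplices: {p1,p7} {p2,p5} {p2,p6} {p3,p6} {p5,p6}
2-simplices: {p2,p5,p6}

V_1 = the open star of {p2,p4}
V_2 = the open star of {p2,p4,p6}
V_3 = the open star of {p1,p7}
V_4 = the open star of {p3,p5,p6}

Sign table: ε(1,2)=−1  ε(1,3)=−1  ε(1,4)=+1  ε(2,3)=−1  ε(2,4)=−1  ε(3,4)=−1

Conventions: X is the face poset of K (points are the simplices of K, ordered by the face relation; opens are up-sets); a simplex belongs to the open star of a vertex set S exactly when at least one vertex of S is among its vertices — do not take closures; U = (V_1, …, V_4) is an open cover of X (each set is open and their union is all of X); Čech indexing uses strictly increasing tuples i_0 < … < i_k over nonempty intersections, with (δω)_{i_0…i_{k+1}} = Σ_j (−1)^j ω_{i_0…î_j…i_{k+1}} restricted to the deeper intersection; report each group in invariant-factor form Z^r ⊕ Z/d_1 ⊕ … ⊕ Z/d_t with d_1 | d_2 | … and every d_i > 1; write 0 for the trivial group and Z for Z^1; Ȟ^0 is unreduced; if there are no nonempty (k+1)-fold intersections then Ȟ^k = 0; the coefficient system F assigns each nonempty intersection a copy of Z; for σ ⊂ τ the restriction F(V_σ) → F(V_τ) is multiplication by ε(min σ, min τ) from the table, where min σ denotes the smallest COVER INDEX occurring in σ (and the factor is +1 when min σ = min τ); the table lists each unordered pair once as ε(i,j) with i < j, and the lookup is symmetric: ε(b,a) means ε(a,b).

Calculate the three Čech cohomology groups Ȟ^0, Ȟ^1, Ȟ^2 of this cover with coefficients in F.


Ȟ^0 ≅ Z^2,  Ȟ^1 ≅ 0,  Ȟ^2 ≅ 0

nerve simplices:
  V1={{p2},{p4},{p2,p5},{p2,p6},{p2,p5,p6}} V2={{p2},{p4},{p6},{p2,p5},{p2,p6},{p3,p6},{p5,p6},{p2,p5,p6}} V3={{p1},{p7},{p1,p7}} V4={{p3},{p5},{p6},{p2,p5},{p2,p6},{p3,p6},{p5,p6},{p2,p5,p6}}
  V12={{p2},{p4},{p2,p5},{p2,p6},{p2,p5,p6}} V14={{p2,p5},{p2,p6},{p2,p5,p6}} V24={{p6},{p2,p5},{p2,p6},{p3,p6},{p5,p6},{p2,p5,p6}}
  V124={{p2,p5},{p2,p6},{p2,p5,p6}}
C dims 4,3,1; δ0: rk 2, SNF 1^2; δ1: rk 1, SNF 1^1
degree 0: 4−2−0 = 2 → Ȟ^0 ≅ Z^2
degree 1: 3−1−2 = 0 → Ȟ^1 ≅ 0
degree 2: 1−0−1 = 0 → Ȟ^2 ≅ 0


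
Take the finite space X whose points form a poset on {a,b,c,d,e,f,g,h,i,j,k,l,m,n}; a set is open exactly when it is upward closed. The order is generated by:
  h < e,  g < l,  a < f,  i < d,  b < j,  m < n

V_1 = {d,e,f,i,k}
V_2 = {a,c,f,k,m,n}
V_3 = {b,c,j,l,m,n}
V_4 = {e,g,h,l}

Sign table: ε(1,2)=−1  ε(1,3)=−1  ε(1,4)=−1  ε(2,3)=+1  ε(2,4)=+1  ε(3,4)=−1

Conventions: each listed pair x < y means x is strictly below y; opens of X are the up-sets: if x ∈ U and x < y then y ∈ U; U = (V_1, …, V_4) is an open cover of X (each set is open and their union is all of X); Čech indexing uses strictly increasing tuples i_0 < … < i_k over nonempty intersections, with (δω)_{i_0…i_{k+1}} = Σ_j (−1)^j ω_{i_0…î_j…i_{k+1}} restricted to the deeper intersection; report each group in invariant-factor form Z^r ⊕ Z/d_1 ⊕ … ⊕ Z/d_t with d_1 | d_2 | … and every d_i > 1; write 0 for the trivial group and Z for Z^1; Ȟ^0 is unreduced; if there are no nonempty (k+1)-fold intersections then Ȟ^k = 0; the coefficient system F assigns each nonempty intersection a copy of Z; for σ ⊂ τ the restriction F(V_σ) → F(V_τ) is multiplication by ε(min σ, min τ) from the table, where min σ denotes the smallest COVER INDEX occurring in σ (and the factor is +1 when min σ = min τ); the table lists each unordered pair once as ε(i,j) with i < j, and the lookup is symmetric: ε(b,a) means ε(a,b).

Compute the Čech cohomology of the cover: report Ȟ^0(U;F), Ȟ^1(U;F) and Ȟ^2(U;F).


intersection data:
  V12={f,k} V14={e} V23={c,m,n} V34={l}
C dims 4,4; δ0: rk 4, SNF 1^3·2
Ȟ^0 = (4 − 4) − 0 = 0, so Ȟ^0 ≅ 0
Ȟ^1 = (4 − 0) − 4 = 0 plus torsion [2], so Ȟ^1 ≅ Z/2
Ȟ^2 = (0 − 0) − 0 = 0, so Ȟ^2 ≅ 0

Ȟ^0 = 0, Ȟ^1 = Z/2 and Ȟ^2 = 0


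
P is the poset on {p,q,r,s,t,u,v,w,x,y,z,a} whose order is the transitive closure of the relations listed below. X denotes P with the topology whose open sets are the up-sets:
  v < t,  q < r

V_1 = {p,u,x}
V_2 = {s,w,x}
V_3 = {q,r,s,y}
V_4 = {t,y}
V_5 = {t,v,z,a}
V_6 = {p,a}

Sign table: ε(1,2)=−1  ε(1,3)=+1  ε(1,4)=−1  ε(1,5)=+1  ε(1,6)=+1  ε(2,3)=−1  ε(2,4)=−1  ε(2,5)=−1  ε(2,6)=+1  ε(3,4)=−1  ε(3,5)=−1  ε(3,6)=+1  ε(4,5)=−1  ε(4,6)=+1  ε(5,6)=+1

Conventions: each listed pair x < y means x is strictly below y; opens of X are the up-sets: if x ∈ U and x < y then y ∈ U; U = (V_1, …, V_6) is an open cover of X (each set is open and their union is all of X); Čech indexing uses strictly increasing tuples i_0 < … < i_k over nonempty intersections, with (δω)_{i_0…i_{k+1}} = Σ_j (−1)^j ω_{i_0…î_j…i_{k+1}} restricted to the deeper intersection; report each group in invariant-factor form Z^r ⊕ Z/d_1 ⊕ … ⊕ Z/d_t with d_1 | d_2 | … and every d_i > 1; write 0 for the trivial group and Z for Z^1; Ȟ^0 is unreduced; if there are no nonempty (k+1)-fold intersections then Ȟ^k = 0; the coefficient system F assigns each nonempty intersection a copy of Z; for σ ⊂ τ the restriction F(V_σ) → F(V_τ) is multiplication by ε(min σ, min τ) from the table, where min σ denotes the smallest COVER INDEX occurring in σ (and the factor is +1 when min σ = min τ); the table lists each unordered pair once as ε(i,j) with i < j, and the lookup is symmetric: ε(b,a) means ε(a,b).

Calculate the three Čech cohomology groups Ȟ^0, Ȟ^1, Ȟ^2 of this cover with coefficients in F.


nerve simplices:
  V12={x} V16={p} V23={s} V34={y} V45={t} V56={a}
C dims 6,6; δ0: rk 5, SNF 1^5
degree 0: 6−5−0 = 1 → Ȟ^0 ≅ Z
degree 1: 6−0−5 = 1 → Ȟ^1 ≅ Z
degree 2: 0−0−0 = 0 → Ȟ^2 ≅ 0

Ȟ^0 = Z, Ȟ^1 = Z and Ȟ^2 = 0


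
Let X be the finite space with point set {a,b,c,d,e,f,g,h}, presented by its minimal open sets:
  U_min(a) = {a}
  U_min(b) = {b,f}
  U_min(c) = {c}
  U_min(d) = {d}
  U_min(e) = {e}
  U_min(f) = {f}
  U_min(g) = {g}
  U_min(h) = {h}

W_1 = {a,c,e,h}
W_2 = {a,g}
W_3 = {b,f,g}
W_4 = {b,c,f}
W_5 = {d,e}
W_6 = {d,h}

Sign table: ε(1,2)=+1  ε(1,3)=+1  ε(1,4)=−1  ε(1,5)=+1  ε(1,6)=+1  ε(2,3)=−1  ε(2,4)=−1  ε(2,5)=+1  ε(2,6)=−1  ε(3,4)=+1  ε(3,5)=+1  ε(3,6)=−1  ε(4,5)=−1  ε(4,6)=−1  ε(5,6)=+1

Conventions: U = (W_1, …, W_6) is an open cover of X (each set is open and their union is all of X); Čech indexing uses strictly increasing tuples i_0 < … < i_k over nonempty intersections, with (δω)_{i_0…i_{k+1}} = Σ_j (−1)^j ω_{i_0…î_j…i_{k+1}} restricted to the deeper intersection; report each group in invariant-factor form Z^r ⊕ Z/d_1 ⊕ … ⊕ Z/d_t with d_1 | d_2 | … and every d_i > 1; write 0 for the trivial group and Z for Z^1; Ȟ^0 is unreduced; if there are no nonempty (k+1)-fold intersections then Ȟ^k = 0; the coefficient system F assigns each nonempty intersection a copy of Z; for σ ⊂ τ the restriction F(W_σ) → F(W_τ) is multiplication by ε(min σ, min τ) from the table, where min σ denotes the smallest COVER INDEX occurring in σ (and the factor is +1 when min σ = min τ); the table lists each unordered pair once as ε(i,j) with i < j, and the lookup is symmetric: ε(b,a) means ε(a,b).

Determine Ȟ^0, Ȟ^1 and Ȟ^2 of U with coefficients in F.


Ȟ^0 = Z, Ȟ^1 = Z^2, Ȟ^2 = 0

nonempty intersections:
  W12={a} W14={c} W15={e} W16={h} W23={g} W34={b,f} W56={d}
C dims 6,7; δ0: rk 5, SNF 1^5
Ȟ^0: (6−5)−0=1 ⇒ Z
Ȟ^1: (7−0)−5=2 ⇒ Z^2
Ȟ^2: (0−0)−0=0 ⇒ 0


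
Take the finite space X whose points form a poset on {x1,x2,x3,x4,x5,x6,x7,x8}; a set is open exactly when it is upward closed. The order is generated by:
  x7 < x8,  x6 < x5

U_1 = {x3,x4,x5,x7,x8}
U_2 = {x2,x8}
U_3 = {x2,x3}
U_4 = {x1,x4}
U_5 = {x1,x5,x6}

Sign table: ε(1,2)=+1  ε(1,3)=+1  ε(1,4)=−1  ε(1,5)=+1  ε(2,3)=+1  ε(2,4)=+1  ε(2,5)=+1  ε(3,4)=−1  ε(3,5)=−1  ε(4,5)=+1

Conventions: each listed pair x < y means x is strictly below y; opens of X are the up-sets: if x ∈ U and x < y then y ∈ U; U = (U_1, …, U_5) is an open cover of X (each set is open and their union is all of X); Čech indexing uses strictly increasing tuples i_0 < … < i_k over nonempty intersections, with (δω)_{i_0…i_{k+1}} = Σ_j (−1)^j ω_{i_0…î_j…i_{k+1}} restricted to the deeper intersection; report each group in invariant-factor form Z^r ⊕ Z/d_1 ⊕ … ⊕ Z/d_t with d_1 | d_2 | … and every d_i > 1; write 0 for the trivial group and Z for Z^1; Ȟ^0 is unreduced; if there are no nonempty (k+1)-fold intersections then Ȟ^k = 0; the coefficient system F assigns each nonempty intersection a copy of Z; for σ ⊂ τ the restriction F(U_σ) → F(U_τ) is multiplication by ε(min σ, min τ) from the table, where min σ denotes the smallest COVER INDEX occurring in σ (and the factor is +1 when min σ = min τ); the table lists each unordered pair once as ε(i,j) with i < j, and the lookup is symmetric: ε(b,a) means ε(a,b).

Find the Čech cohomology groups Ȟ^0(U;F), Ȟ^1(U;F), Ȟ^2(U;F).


Ȟ^0 = 0, Ȟ^1 = Z ⊕ Z/2 and Ȟ^2 = 0

nonempty overlaps:
  U12={x8} U13={x3} U14={x4} U15={x5} U23={x2} U45={x1}
C dims 5,6; δ0: rk 5, SNF 1^4·2
degree 0: 5−5−0 = 0 → Ȟ^0 ≅ 0
degree 1: 6−0−5 = 1 plus torsion [2] → Ȟ^1 ≅ Z ⊕ Z/2
degree 2: 0−0−0 = 0 → Ȟ^2 ≅ 0


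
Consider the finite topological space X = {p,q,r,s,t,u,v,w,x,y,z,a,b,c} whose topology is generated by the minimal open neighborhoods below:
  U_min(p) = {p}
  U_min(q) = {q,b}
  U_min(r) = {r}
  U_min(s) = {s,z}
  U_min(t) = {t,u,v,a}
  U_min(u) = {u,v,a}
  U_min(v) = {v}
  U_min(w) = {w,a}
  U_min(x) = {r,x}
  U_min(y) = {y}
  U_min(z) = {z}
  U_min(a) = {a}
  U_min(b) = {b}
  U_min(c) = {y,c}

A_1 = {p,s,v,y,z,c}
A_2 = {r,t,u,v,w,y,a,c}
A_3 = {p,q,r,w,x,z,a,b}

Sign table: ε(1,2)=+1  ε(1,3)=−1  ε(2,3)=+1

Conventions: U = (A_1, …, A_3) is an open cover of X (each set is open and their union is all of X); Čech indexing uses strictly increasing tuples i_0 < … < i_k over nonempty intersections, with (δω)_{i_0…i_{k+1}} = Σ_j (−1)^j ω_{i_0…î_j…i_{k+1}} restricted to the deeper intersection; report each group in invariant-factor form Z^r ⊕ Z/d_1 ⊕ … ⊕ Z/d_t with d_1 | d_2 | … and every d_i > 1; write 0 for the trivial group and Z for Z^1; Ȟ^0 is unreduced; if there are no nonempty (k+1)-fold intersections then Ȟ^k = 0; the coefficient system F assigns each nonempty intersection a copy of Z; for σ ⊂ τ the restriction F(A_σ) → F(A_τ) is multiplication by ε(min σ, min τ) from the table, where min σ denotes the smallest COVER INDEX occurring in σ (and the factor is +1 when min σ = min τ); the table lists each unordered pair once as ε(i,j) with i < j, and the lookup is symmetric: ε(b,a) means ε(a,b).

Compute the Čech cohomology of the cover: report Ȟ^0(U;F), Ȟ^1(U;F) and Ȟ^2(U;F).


intersection data:
  A12={v,y,c} A13={p,z} A23={r,w,a}
C dims 3,3; δ0: rk 3, SNF 1^2·2
Ȟ^0 = (3 − 3) − 0 = 0, so Ȟ^0 ≅ 0
Ȟ^1 = (3 − 0) − 3 = 0 plus torsion [2], so Ȟ^1 ≅ Z/2
Ȟ^2 = (0 − 0) − 0 = 0, so Ȟ^2 ≅ 0

Ȟ^0 = 0, Ȟ^1 = Z/2 and Ȟ^2 = 0


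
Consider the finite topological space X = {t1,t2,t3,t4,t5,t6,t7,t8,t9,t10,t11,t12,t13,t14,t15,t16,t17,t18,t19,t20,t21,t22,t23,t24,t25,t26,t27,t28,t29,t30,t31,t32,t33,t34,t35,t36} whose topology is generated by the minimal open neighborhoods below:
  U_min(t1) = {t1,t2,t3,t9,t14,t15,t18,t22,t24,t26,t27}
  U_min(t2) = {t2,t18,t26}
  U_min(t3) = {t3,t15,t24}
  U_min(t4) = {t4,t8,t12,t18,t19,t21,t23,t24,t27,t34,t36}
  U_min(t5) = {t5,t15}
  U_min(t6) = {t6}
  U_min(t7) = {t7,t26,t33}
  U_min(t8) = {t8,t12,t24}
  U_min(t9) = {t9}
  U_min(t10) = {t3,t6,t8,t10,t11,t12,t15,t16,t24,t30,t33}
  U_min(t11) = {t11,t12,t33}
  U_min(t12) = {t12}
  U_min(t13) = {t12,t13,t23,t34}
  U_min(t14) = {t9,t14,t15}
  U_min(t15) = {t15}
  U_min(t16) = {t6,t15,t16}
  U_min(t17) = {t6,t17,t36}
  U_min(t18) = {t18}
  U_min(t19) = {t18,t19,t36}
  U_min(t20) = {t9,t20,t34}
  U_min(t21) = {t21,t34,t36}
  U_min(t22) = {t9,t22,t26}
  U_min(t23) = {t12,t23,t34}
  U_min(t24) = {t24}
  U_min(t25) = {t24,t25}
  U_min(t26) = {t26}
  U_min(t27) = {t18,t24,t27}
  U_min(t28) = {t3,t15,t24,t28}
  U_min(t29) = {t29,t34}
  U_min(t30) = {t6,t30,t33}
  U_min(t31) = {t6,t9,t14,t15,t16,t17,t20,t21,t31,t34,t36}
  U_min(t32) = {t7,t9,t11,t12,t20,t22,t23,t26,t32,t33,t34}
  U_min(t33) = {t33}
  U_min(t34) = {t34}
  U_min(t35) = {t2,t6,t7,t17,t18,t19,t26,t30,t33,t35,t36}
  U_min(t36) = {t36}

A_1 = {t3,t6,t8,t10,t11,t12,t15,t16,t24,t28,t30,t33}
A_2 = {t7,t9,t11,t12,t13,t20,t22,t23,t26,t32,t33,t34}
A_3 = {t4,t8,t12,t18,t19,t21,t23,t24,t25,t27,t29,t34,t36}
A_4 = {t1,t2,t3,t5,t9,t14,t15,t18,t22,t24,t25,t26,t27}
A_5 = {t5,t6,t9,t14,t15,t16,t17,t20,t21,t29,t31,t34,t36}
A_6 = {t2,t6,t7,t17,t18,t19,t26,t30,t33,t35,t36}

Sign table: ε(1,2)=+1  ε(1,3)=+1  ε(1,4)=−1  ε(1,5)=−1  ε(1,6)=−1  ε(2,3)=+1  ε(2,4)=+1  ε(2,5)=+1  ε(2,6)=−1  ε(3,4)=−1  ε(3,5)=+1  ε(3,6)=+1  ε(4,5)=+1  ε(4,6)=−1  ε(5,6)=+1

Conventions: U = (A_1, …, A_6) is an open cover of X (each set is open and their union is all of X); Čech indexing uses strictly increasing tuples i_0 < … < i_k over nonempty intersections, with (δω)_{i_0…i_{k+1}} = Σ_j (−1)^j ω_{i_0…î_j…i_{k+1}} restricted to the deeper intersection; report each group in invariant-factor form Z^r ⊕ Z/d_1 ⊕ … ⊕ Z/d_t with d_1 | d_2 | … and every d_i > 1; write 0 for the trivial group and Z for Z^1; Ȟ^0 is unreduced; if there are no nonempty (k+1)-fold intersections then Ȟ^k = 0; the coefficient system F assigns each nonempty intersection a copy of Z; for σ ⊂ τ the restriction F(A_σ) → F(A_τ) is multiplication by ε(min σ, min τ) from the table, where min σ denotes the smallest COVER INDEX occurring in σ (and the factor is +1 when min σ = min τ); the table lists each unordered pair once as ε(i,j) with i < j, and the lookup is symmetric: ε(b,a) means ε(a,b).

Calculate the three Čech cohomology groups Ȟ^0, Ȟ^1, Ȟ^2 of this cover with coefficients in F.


Ȟ^0 = 0,  Ȟ^1 = Z/2,  Ȟ^2 = Z

nonempty overlaps:
  A12={t11,t12,t33} A13={t8,t12,t24} A14={t3,t15,t24} A15={t6,t15,t16} A16={t6,t30,t33} A23={t12,t23,t34} A24={t9,t22,t26} A25={t9,t20,t34} A26={t7,t26,t33} A34={t18,t24,t25,t27} A35={t21,t29,t34,t36} A36={t18,t19,t36} A45={t5,t9,t14,t15} A46={t2,t18,t26} A56={t6,t17,t36}
  A123={t12} A126={t33} A134={t24} A145={t15} A156={t6} A235={t34} A245={t9} A246={t26} A346={t18} A356={t36}
C dims 6,15,10; δ0: rk 6, SNF 1^5·2; δ1: rk 9, SNF 1^9
degree 0: 6−6−0 = 0 → Ȟ^0 ≅ 0
degree 1: 15−9−6 = 0 plus torsion [2] → Ȟ^1 ≅ Z/2
degree 2: 10−0−9 = 1 → Ȟ^2 ≅ Z


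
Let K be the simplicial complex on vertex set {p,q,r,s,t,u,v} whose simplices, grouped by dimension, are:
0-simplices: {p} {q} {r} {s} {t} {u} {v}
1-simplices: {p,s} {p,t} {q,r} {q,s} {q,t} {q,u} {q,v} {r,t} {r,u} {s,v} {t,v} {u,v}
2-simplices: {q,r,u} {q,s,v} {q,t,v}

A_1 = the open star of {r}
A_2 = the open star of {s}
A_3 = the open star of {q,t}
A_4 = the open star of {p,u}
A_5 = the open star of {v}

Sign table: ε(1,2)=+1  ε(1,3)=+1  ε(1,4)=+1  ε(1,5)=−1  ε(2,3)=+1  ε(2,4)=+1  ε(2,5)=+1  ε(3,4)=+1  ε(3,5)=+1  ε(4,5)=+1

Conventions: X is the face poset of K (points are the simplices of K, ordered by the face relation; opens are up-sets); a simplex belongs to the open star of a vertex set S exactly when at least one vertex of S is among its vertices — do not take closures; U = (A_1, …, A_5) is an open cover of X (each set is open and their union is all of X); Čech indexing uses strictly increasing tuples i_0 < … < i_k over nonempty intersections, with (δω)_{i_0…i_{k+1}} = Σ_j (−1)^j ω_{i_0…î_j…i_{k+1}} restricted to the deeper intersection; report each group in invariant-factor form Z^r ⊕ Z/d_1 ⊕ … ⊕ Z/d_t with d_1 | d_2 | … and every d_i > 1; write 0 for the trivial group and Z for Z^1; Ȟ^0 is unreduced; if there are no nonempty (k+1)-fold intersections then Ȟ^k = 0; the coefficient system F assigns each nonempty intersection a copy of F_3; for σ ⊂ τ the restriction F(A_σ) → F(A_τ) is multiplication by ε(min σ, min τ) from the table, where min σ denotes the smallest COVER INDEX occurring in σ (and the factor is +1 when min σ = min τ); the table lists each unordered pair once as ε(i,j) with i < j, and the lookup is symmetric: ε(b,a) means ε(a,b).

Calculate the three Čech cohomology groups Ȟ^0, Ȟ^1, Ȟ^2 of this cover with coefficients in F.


Ȟ^0 = Z/3,  Ȟ^1 = Z/3 ⊕ Z/3,  Ȟ^2 = 0

intersection data:
  A1={{r},{q,r},{r,t},{r,u},{q,r,u}} A2={{s},{p,s},{q,s},{s,v},{q,s,v}} A3={{q},{t},{p,t},{q,r},{q,s},{q,t},{q,u},{q,v},{r,t},{t,v},{q,r,u},{q,s,v},{q,t,v}} A4={{p},{u},{p,s},{p,t},{q,u},{r,u},{u,v},{q,r,u}} A5={{v},{q,v},{s,v},{t,v},{u,v},{q,s,v},{q,t,v}}
  A13={{q,r},{r,t},{q,r,u}} A14={{r,u},{q,r,u}} A23={{q,s},{q,s,v}} A24={{p,s}} A25={{s,v},{q,s,v}} A34={{p,t},{q,u},{q,r,u}} A35={{q,v},{t,v},{q,s,v},{q,t,v}} A45={{u,v}}
  A134={{q,r,u}} A235={{q,s,v}}
C dims 5,8,2; δ0: rk_F3 4; δ1: rk_F3 2
Ȟ^0 = (5 − 4) − 0 = 1, so Ȟ^0 ≅ Z/3
Ȟ^1 = (8 − 2) − 4 = 2, so Ȟ^1 ≅ Z/3 ⊕ Z/3
Ȟ^2 = (2 − 0) − 2 = 0, so Ȟ^2 ≅ 0


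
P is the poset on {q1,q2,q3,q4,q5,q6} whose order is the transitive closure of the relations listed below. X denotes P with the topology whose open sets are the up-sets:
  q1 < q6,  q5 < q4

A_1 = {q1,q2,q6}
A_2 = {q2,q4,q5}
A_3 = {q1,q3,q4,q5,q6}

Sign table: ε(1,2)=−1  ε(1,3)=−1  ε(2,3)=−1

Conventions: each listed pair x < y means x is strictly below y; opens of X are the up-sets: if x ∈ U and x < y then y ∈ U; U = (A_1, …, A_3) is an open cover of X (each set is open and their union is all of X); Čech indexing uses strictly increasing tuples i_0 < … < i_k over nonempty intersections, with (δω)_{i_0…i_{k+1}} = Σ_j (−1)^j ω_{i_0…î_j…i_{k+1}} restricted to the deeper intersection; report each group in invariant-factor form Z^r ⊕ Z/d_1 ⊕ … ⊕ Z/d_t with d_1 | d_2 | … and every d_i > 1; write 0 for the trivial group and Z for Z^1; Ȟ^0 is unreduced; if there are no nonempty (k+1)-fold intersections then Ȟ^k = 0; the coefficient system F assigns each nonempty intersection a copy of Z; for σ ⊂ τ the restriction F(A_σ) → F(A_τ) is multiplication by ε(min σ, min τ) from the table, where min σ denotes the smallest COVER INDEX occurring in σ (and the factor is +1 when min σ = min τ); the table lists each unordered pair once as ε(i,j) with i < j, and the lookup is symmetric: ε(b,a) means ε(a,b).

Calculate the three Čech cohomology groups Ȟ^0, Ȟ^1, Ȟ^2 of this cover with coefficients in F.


Ȟ^0(U;F) ≅ 0; Ȟ^1(U;F) ≅ Z/2; Ȟ^2(U;F) ≅ 0

cover nerve:
  A12={q2} A13={q1,q6} A23={q4,q5}
C dims 3,3; δ0: rk 3, SNF 1^2·2
Ȟ^0: (3−3)−0=0 ⇒ 0
Ȟ^1: (3−0)−3=0 plus torsion [2] ⇒ Z/2
Ȟ^2: (0−0)−0=0 ⇒ 0


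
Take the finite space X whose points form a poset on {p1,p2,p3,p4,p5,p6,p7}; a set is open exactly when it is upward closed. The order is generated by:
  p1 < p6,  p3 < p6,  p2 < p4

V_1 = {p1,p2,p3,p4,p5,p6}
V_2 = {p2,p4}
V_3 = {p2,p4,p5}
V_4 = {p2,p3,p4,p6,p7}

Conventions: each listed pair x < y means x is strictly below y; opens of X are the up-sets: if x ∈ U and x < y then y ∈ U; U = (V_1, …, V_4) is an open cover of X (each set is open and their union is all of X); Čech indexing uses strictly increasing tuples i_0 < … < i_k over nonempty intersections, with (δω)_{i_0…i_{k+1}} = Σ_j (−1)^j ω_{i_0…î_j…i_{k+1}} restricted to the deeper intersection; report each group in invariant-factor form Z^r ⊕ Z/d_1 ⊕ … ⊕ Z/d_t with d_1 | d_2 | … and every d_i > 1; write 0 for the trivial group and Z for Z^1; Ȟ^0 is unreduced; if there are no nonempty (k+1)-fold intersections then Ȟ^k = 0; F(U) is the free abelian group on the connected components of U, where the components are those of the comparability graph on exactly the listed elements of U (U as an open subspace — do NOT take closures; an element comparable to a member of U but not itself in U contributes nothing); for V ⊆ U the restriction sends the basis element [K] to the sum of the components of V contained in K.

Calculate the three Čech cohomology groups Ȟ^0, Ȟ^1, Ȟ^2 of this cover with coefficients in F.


intersection data:
  V12={p2,p4} V13={p2,p4,p5} V14={p2,p3,p4,p6} V23={p2,p4} V24={p2,p4} V34={p2,p4}
  V123={p2,p4} V124={p2,p4} V134={p2,p4} V234={p2,p4}
  V1234={p2,p4}
components per intersection:
  V1: {p1,p3,p6} {p2,p4} {p5}
  V2: {p2,p4}
  V3: {p2,p4} {p5}
  V4: {p2,p4} {p3,p6} {p7}
  V12: {p2,p4}
  V13: {p2,p4} {p5}
  V14: {p2,p4} {p3,p6}
  V23: {p2,p4}
  V24: {p2,p4}
  V34: {p2,p4}
  V123: {p2,p4}
  V124: {p2,p4}
  V134: {p2,p4}
  V234: {p2,p4}
  V1234: {p2,p4}
C dims 9,8,4,1; δ0: rk 5, SNF 1^5; δ1: rk 3, SNF 1^3; δ2: rk 1, SNF 1^1
Ȟ^0 = (9 − 5) − 0 = 4, so Ȟ^0 ≅ Z^4
Ȟ^1 = (8 − 3) − 5 = 0, so Ȟ^1 ≅ 0
Ȟ^2 = (4 − 1) − 3 = 0, so Ȟ^2 ≅ 0

Ȟ^0(U;F) ≅ Z^4,  Ȟ^1(U;F) ≅ 0,  Ȟ^2(U;F) ≅ 0


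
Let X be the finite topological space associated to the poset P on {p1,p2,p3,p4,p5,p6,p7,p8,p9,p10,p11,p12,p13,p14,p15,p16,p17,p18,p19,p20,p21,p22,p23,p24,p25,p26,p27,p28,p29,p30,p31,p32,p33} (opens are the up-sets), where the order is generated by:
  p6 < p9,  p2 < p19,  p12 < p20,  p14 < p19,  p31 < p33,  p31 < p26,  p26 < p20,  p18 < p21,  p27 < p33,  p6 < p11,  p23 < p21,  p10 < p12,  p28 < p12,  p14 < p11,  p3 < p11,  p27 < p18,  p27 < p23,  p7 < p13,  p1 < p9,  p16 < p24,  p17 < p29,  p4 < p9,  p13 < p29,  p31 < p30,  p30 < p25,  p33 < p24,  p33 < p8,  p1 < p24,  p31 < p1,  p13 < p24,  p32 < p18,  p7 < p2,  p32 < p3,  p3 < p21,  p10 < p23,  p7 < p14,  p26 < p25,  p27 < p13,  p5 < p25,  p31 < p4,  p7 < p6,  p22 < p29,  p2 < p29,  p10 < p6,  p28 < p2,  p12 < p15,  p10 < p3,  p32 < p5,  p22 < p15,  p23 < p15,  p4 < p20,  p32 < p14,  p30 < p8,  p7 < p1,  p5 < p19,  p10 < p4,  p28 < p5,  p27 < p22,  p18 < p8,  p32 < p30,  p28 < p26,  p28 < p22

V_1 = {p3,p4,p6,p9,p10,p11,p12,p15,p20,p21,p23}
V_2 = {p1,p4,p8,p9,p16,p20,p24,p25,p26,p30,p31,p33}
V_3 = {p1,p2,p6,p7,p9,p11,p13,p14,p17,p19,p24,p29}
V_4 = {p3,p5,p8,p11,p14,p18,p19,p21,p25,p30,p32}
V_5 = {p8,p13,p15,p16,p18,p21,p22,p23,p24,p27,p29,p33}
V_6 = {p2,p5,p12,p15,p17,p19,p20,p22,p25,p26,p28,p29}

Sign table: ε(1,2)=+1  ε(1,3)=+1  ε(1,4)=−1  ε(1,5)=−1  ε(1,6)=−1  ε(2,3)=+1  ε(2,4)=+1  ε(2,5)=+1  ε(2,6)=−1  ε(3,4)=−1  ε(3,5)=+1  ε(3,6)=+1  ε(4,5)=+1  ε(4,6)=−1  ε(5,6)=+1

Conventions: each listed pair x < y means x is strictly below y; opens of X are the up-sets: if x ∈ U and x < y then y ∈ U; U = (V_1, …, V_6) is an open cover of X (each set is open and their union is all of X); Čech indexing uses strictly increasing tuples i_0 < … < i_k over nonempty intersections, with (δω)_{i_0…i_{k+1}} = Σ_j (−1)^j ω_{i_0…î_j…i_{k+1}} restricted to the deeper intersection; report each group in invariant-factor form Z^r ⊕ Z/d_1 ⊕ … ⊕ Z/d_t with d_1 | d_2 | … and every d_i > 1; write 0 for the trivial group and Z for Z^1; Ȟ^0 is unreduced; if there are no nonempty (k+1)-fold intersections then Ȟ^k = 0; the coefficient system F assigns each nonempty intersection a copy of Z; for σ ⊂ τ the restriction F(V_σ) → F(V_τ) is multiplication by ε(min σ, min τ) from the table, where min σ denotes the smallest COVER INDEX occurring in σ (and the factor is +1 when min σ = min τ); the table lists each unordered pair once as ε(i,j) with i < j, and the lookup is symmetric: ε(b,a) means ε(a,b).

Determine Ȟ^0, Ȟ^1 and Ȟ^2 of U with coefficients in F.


Ȟ^0(U;F) ≅ 0; Ȟ^1(U;F) ≅ Z/2; Ȟ^2(U;F) ≅ Z

nonempty overlaps:
  V12={p4,p9,p20} V13={p6,p9,p11} V14={p3,p11,p21} V15={p15,p21,p23} V16={p12,p15,p20} V23={p1,p9,p24} V24={p8,p25,p30} V25={p8,p16,p24,p33} V26={p20,p25,p26} V34={p11,p14,p19} V35={p13,p24,p29} V36={p2,p17,p19,p29} V45={p8,p18,p21} V46={p5,p19,p25} V56={p15,p22,p29}
  V123={p9} V126={p20} V134={p11} V145={p21} V156={p15} V235={p24} V245={p8} V246={p25} V346={p19} V356={p29}
C dims 6,15,10; δ0: rk 6, SNF 1^5·2; δ1: rk 9, SNF 1^9
degree 0: 6−6−0 = 0 → Ȟ^0 ≅ 0
degree 1: 15−9−6 = 0 plus torsion [2] → Ȟ^1 ≅ Z/2
degree 2: 10−0−9 = 1 → Ȟ^2 ≅ Z


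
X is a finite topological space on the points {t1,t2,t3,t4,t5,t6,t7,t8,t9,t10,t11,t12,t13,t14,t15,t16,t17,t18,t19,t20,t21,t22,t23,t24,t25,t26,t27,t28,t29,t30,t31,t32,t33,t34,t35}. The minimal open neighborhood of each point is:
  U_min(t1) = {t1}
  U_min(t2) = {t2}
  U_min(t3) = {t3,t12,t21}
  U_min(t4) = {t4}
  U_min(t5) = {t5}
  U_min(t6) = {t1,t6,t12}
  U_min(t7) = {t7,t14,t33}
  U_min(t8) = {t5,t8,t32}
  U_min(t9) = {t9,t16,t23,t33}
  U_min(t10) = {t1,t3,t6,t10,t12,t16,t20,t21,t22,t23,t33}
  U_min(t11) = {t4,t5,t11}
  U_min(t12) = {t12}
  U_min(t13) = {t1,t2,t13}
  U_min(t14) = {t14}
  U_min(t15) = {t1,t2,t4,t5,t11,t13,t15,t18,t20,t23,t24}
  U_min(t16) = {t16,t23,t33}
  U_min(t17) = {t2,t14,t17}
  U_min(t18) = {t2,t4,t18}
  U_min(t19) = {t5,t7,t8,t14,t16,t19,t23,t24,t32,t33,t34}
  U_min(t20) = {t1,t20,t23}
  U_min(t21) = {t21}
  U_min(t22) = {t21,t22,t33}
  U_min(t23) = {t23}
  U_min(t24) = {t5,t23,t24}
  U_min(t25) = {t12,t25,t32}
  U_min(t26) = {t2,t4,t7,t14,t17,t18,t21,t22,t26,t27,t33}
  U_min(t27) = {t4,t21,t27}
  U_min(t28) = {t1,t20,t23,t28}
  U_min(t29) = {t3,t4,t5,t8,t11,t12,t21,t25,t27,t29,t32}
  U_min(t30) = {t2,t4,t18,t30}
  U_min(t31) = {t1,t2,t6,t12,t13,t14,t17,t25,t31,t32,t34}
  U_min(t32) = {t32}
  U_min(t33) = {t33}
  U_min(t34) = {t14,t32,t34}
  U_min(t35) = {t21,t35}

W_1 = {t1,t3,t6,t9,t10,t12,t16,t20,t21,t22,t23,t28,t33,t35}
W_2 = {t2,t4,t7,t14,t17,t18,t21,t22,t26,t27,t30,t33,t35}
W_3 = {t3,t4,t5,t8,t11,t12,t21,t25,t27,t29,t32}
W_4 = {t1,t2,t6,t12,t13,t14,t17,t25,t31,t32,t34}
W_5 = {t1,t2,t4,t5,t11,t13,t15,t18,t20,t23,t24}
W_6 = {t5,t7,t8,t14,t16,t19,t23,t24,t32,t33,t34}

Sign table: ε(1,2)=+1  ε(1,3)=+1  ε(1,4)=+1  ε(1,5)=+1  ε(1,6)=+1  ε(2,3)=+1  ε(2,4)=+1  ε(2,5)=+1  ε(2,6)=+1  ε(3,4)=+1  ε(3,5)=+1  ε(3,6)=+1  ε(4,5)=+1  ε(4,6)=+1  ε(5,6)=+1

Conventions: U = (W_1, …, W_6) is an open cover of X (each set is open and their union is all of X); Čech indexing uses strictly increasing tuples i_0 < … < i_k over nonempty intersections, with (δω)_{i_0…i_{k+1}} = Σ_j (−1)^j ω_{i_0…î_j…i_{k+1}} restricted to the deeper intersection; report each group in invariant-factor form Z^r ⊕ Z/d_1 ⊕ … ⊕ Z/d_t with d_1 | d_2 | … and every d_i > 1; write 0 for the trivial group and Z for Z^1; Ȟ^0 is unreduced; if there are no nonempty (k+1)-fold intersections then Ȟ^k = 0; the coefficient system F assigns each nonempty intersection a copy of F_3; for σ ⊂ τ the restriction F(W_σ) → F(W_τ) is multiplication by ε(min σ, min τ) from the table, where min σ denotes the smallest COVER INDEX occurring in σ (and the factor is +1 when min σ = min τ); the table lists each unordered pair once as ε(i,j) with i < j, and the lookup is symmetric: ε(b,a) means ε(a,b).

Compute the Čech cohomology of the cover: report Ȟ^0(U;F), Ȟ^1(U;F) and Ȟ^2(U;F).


Ȟ^0 = Z/3, Ȟ^1 = 0, Ȟ^2 = 0

nonempty overlaps:
  W12={t21,t22,t33,t35} W13={t3,t12,t21} W14={t1,t6,t12} W15={t1,t20,t23} W16={t16,t23,t33} W23={t4,t21,t27} W24={t2,t14,t17} W25={t2,t4,t18} W26={t7,t14,t33} W34={t12,t25,t32} W35={t4,t5,t11} W36={t5,t8,t32} W45={t1,t2,t13} W46={t14,t32,t34} W56={t5,t23,t24}
  W123={t21} W126={t33} W134={t12} W145={t1} W156={t23} W235={t4} W245={t2} W246={t14} W346={t32} W356={t5}
C dims 6,15,10; δ0: rk_F3 5; δ1: rk_F3 10
degree 0: 6−5−0 = 1 → Ȟ^0 ≅ Z/3
degree 1: 15−10−5 = 0 → Ȟ^1 ≅ 0
degree 2: 10−0−10 = 0 → Ȟ^2 ≅ 0
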